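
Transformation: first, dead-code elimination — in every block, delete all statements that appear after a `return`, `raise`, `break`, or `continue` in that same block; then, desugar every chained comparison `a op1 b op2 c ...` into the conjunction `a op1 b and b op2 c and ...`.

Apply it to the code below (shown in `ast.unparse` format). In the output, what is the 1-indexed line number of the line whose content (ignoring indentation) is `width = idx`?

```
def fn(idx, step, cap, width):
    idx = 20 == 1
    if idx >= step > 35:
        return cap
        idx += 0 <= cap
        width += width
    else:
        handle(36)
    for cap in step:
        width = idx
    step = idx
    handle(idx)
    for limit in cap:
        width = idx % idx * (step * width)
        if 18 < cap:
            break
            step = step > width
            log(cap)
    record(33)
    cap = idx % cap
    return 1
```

8

Transformed code:
def fn(idx, step, cap, width):
    idx = 20 == 1
    if idx >= step and step > 35:
        return cap
    else:
        handle(36)
    for cap in step:
        width = idx
    step = idx
    handle(idx)
    for limit in cap:
        width = idx % idx * (step * width)
        if 18 < cap:
            break
    record(33)
    cap = idx % cap
    return 1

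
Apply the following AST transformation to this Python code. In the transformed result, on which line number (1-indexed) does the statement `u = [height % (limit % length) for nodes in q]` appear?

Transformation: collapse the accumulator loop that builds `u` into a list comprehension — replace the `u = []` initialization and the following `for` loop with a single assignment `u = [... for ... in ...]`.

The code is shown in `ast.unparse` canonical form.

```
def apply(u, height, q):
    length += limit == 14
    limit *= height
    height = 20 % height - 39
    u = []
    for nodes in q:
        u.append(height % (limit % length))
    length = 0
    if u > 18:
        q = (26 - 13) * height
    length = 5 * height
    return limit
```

Transformed code:
def apply(u, height, q):
    length += limit == 14
    limit *= height
    height = 20 % height - 39
    u = [height % (limit % length) for nodes in q]
    length = 0
    if u > 18:
        q = (26 - 13) * height
    length = 5 * height
    return limit

5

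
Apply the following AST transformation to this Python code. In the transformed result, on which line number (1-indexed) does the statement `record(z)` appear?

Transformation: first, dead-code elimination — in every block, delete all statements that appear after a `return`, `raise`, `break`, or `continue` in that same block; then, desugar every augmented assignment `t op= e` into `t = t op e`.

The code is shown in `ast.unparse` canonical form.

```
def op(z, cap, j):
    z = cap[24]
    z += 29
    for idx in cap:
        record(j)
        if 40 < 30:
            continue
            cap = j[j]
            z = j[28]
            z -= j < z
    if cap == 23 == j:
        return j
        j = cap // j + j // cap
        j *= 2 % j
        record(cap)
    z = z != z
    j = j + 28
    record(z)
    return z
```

12

Transformed code:
def op(z, cap, j):
    z = cap[24]
    z = z + 29
    for idx in cap:
        record(j)
        if 40 < 30:
            continue
    if cap == 23 == j:
        return j
    z = z != z
    j = j + 28
    record(z)
    return z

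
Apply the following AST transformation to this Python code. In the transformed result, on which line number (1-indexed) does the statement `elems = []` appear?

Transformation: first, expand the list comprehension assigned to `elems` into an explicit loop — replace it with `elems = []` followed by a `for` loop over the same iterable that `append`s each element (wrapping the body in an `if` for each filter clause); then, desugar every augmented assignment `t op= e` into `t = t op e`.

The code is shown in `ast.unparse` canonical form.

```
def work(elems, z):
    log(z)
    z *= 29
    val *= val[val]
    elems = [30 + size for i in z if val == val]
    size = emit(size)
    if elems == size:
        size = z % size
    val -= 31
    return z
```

Transformed code:
def work(elems, z):
    log(z)
    z = z * 29
    val = val * val[val]
    elems = []
    for i in z:
        if val == val:
            elems.append(30 + size)
    size = emit(size)
    if elems == size:
        size = z % size
    val = val - 31
    return z

5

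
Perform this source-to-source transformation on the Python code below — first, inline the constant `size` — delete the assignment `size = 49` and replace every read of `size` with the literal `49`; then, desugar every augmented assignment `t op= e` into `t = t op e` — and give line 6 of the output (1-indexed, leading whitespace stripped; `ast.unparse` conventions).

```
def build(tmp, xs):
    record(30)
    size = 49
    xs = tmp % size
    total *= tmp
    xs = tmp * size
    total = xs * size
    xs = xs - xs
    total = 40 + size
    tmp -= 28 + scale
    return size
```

Transformed code:
def build(tmp, xs):
    record(30)
    xs = tmp % 49
    total = total * tmp
    xs = tmp * 49
    total = xs * 49
    xs = xs - xs
    total = 40 + 49
    tmp = tmp - (28 + scale)
    return 49

total = xs * 49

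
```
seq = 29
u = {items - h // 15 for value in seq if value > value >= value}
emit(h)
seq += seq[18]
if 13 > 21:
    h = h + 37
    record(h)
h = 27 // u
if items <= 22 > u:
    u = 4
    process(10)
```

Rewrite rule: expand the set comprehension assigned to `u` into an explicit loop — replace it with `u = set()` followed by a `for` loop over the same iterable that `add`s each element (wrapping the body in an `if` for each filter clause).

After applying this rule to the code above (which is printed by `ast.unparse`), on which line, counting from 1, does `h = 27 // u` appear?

11

Transformed code:
seq = 29
u = set()
for value in seq:
    if value > value >= value:
        u.add(items - h // 15)
emit(h)
seq += seq[18]
if 13 > 21:
    h = h + 37
    record(h)
h = 27 // u
if items <= 22 > u:
    u = 4
    process(10)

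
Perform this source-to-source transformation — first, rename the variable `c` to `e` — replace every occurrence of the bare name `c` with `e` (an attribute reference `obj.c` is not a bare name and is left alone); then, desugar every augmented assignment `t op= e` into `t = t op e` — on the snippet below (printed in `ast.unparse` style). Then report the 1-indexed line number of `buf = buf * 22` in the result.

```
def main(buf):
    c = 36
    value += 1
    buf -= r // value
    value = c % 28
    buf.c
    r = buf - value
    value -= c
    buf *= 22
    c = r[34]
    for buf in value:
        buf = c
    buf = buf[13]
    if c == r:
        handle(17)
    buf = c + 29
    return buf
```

Transformed code:
def main(buf):
    e = 36
    value = value + 1
    buf = buf - r // value
    value = e % 28
    buf.c
    r = buf - value
    value = value - e
    buf = buf * 22
    e = r[34]
    for buf in value:
        buf = e
    buf = buf[13]
    if e == r:
        handle(17)
    buf = e + 29
    return buf

9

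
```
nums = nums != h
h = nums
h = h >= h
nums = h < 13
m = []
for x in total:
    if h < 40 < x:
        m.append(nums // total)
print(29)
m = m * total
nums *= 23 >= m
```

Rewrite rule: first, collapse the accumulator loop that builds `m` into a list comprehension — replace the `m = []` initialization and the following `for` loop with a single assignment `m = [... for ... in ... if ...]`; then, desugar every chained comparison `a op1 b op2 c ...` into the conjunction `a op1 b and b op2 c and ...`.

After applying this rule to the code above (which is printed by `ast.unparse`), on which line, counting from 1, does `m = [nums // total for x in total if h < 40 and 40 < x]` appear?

Transformed code:
nums = nums != h
h = nums
h = h >= h
nums = h < 13
m = [nums // total for x in total if h < 40 and 40 < x]
print(29)
m = m * total
nums *= 23 >= m

5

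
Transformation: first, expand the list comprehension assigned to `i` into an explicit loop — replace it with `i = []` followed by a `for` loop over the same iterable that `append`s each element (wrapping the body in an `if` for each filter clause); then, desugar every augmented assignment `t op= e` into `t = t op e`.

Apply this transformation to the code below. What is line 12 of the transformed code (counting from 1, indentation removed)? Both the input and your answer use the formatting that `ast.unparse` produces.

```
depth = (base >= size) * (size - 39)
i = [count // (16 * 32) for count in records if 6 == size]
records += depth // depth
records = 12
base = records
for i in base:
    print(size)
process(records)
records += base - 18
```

records = records + (base - 18)

Transformed code:
depth = (base >= size) * (size - 39)
i = []
for count in records:
    if 6 == size:
        i.append(count // (16 * 32))
records = records + depth // depth
records = 12
base = records
for i in base:
    print(size)
process(records)
records = records + (base - 18)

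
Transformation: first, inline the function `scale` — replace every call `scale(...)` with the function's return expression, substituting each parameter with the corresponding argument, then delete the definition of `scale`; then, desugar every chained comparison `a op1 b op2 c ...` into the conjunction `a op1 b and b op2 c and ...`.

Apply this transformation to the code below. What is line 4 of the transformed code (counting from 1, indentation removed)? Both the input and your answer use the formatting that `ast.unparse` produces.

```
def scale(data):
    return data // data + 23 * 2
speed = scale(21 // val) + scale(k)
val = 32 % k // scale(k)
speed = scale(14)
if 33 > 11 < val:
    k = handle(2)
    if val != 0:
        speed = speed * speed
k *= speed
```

if 33 > 11 and 11 < val:

Transformed code:
speed = 21 // val // (21 // val) + 23 * 2 + (k // k + 23 * 2)
val = 32 % k // (k // k + 23 * 2)
speed = 14 // 14 + 23 * 2
if 33 > 11 and 11 < val:
    k = handle(2)
    if val != 0:
        speed = speed * speed
k *= speed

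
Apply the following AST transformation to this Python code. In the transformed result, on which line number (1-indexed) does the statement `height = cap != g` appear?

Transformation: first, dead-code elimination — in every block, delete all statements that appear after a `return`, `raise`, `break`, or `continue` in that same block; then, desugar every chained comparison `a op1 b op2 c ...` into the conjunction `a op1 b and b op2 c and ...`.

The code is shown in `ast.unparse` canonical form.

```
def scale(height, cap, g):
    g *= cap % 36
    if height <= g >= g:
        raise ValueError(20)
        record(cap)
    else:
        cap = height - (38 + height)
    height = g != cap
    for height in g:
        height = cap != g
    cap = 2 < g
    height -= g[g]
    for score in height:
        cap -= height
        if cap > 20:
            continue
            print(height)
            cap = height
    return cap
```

9

Transformed code:
def scale(height, cap, g):
    g *= cap % 36
    if height <= g and g >= g:
        raise ValueError(20)
    else:
        cap = height - (38 + height)
    height = g != cap
    for height in g:
        height = cap != g
    cap = 2 < g
    height -= g[g]
    for score in height:
        cap -= height
        if cap > 20:
            continue
    return cap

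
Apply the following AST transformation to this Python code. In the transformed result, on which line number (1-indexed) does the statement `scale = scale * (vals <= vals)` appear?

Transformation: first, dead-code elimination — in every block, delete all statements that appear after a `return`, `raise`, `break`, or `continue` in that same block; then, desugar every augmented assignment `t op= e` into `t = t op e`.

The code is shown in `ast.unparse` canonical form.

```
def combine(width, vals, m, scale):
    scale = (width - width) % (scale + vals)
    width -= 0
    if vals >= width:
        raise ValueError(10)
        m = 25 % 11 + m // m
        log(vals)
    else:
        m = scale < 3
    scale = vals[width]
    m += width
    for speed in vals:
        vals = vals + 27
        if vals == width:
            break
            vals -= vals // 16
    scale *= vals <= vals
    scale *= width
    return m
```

14

Transformed code:
def combine(width, vals, m, scale):
    scale = (width - width) % (scale + vals)
    width = width - 0
    if vals >= width:
        raise ValueError(10)
    else:
        m = scale < 3
    scale = vals[width]
    m = m + width
    for speed in vals:
        vals = vals + 27
        if vals == width:
            break
    scale = scale * (vals <= vals)
    scale = scale * width
    return m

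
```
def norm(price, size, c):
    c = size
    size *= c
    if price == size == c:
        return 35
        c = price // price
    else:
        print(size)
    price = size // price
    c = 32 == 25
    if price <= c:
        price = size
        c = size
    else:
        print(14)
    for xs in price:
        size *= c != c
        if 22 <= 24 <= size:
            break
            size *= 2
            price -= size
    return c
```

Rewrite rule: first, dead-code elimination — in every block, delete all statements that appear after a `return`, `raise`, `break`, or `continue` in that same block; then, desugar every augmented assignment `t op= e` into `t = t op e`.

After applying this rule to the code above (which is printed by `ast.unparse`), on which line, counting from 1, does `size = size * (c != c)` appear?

16

Transformed code:
def norm(price, size, c):
    c = size
    size = size * c
    if price == size == c:
        return 35
    else:
        print(size)
    price = size // price
    c = 32 == 25
    if price <= c:
        price = size
        c = size
    else:
        print(14)
    for xs in price:
        size = size * (c != c)
        if 22 <= 24 <= size:
            break
    return c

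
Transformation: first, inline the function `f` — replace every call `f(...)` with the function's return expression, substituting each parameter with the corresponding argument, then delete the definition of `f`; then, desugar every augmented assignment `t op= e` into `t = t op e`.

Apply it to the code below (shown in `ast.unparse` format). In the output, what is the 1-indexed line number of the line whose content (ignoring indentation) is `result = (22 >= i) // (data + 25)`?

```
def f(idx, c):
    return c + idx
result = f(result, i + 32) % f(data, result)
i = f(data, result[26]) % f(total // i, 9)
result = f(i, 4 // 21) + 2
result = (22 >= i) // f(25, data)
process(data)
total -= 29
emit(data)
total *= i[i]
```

Transformed code:
result = (i + 32 + result) % (result + data)
i = (result[26] + data) % (9 + total // i)
result = 4 // 21 + i + 2
result = (22 >= i) // (data + 25)
process(data)
total = total - 29
emit(data)
total = total * i[i]

4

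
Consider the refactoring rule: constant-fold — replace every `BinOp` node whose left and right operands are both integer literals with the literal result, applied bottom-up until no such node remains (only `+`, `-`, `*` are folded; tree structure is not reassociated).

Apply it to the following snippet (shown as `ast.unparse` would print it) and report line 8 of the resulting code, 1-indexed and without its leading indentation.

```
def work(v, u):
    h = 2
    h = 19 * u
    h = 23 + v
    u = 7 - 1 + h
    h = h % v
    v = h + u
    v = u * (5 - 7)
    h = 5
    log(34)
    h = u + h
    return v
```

Transformed code:
def work(v, u):
    h = 2
    h = 19 * u
    h = 23 + v
    u = 6 + h
    h = h % v
    v = h + u
    v = u * -2
    h = 5
    log(34)
    h = u + h
    return v

v = u * -2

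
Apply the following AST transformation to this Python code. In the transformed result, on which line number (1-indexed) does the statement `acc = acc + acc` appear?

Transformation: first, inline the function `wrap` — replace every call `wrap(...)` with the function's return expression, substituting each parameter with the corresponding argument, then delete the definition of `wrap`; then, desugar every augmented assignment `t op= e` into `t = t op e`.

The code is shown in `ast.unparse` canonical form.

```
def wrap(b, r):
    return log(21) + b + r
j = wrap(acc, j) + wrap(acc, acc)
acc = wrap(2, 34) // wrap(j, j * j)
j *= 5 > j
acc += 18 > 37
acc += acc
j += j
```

5

Transformed code:
j = log(21) + acc + j + (log(21) + acc + acc)
acc = (log(21) + 2 + 34) // (log(21) + j + j * j)
j = j * (5 > j)
acc = acc + (18 > 37)
acc = acc + acc
j = j + j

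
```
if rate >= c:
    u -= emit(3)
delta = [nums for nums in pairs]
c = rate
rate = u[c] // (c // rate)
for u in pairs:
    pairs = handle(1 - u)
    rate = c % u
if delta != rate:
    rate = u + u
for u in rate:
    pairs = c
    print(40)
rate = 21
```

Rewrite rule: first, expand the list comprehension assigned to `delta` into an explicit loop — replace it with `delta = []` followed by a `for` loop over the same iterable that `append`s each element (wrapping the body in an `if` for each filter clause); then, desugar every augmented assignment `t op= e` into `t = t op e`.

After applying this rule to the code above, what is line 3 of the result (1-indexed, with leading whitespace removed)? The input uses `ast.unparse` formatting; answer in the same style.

Transformed code:
if rate >= c:
    u = u - emit(3)
delta = []
for nums in pairs:
    delta.append(nums)
c = rate
rate = u[c] // (c // rate)
for u in pairs:
    pairs = handle(1 - u)
    rate = c % u
if delta != rate:
    rate = u + u
for u in rate:
    pairs = c
    print(40)
rate = 21

delta = []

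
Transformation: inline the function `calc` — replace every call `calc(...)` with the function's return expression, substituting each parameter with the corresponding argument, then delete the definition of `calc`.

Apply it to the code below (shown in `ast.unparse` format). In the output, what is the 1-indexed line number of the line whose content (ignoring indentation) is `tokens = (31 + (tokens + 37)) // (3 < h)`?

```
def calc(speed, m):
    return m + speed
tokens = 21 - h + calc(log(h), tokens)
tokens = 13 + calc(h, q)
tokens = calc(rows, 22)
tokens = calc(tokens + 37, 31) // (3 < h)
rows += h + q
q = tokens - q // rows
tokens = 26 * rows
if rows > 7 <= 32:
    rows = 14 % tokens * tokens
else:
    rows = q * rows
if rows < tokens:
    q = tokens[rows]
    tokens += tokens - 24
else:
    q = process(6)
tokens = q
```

4

Transformed code:
tokens = 21 - h + (tokens + log(h))
tokens = 13 + (q + h)
tokens = 22 + rows
tokens = (31 + (tokens + 37)) // (3 < h)
rows += h + q
q = tokens - q // rows
tokens = 26 * rows
if rows > 7 <= 32:
    rows = 14 % tokens * tokens
else:
    rows = q * rows
if rows < tokens:
    q = tokens[rows]
    tokens += tokens - 24
else:
    q = process(6)
tokens = q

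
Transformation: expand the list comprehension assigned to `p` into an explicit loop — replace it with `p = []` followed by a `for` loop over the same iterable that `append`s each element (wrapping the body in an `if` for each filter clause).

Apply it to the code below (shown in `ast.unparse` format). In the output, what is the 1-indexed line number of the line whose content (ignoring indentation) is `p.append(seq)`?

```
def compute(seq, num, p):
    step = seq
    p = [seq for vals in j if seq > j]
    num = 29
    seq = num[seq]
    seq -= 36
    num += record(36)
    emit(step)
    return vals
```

Transformed code:
def compute(seq, num, p):
    step = seq
    p = []
    for vals in j:
        if seq > j:
            p.append(seq)
    num = 29
    seq = num[seq]
    seq -= 36
    num += record(36)
    emit(step)
    return vals

6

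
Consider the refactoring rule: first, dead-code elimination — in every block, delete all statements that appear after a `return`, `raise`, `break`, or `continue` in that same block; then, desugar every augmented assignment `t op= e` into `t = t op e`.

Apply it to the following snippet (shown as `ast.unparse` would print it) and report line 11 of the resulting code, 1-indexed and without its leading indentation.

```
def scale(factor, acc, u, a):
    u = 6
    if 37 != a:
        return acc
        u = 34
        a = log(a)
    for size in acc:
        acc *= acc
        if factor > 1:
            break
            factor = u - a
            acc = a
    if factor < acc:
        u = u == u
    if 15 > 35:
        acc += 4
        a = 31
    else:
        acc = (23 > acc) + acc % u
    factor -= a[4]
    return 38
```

Transformed code:
def scale(factor, acc, u, a):
    u = 6
    if 37 != a:
        return acc
    for size in acc:
        acc = acc * acc
        if factor > 1:
            break
    if factor < acc:
        u = u == u
    if 15 > 35:
        acc = acc + 4
        a = 31
    else:
        acc = (23 > acc) + acc % u
    factor = factor - a[4]
    return 38

if 15 > 35:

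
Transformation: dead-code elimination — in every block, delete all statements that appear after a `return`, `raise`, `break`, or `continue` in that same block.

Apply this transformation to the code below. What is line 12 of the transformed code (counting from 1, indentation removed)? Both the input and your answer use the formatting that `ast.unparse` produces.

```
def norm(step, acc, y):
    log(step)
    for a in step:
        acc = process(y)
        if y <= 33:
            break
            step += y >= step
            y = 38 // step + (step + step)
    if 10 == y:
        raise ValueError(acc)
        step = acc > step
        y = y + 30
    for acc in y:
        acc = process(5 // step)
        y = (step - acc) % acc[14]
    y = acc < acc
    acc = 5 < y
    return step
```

y = acc < acc

Transformed code:
def norm(step, acc, y):
    log(step)
    for a in step:
        acc = process(y)
        if y <= 33:
            break
    if 10 == y:
        raise ValueError(acc)
    for acc in y:
        acc = process(5 // step)
        y = (step - acc) % acc[14]
    y = acc < acc
    acc = 5 < y
    return step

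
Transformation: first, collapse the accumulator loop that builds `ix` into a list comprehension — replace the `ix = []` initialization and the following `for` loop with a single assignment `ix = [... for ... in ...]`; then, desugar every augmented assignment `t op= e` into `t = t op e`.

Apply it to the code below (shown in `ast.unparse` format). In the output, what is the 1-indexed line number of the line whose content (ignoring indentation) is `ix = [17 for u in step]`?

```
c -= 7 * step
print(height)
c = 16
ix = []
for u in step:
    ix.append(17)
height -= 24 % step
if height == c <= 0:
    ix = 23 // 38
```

4

Transformed code:
c = c - 7 * step
print(height)
c = 16
ix = [17 for u in step]
height = height - 24 % step
if height == c <= 0:
    ix = 23 // 38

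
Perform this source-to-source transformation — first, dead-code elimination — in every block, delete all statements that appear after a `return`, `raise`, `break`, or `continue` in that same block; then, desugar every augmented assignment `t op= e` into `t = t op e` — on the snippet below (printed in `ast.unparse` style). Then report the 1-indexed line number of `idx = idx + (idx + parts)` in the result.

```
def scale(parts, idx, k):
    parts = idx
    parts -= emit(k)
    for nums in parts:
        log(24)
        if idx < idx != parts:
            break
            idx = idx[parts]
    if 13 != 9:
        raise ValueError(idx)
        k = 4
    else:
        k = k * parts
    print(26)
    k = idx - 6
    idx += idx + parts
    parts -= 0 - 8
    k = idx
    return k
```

Transformed code:
def scale(parts, idx, k):
    parts = idx
    parts = parts - emit(k)
    for nums in parts:
        log(24)
        if idx < idx != parts:
            break
    if 13 != 9:
        raise ValueError(idx)
    else:
        k = k * parts
    print(26)
    k = idx - 6
    idx = idx + (idx + parts)
    parts = parts - (0 - 8)
    k = idx
    return k

14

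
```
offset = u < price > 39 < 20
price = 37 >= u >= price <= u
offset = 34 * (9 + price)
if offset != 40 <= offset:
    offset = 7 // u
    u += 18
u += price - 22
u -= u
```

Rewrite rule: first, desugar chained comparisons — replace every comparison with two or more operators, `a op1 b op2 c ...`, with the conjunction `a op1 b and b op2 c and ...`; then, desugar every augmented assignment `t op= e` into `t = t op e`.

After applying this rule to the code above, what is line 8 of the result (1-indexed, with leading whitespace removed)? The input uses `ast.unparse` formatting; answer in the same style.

Transformed code:
offset = u < price and price > 39 and (39 < 20)
price = 37 >= u and u >= price and (price <= u)
offset = 34 * (9 + price)
if offset != 40 and 40 <= offset:
    offset = 7 // u
    u = u + 18
u = u + (price - 22)
u = u - u

u = u - u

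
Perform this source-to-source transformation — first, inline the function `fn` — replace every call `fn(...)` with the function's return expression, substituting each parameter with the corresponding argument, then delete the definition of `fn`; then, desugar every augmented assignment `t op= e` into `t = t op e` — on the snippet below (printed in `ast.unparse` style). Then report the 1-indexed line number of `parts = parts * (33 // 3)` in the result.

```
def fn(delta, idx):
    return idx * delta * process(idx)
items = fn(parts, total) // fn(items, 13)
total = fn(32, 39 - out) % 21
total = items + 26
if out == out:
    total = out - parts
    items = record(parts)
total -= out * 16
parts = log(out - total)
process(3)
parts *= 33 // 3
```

Transformed code:
items = total * parts * process(total) // (13 * items * process(13))
total = (39 - out) * 32 * process(39 - out) % 21
total = items + 26
if out == out:
    total = out - parts
    items = record(parts)
total = total - out * 16
parts = log(out - total)
process(3)
parts = parts * (33 // 3)

10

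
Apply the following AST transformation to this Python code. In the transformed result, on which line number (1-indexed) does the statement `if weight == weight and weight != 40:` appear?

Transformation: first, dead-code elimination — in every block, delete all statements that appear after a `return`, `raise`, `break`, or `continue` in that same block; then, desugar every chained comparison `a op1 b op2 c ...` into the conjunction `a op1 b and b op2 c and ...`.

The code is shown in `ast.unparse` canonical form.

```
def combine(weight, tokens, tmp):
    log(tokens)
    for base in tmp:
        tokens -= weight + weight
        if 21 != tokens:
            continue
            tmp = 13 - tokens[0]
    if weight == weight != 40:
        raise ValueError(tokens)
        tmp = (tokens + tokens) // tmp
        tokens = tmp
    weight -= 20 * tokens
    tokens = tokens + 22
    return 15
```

7

Transformed code:
def combine(weight, tokens, tmp):
    log(tokens)
    for base in tmp:
        tokens -= weight + weight
        if 21 != tokens:
            continue
    if weight == weight and weight != 40:
        raise ValueError(tokens)
    weight -= 20 * tokens
    tokens = tokens + 22
    return 15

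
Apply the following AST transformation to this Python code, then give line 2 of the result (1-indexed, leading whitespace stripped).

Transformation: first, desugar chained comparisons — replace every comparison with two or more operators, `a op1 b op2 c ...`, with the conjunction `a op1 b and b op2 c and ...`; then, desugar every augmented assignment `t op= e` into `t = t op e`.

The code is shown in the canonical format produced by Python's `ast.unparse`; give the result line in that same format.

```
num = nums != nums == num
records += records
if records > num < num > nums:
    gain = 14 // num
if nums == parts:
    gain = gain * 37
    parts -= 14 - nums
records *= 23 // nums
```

records = records + records

Transformed code:
num = nums != nums and nums == num
records = records + records
if records > num and num < num and (num > nums):
    gain = 14 // num
if nums == parts:
    gain = gain * 37
    parts = parts - (14 - nums)
records = records * (23 // nums)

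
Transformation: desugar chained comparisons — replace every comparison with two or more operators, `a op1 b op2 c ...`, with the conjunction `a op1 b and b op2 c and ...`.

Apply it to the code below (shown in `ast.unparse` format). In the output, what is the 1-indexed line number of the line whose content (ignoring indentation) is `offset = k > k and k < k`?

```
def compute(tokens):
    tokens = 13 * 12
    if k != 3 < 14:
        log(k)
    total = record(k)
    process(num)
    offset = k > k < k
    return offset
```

7

Transformed code:
def compute(tokens):
    tokens = 13 * 12
    if k != 3 and 3 < 14:
        log(k)
    total = record(k)
    process(num)
    offset = k > k and k < k
    return offset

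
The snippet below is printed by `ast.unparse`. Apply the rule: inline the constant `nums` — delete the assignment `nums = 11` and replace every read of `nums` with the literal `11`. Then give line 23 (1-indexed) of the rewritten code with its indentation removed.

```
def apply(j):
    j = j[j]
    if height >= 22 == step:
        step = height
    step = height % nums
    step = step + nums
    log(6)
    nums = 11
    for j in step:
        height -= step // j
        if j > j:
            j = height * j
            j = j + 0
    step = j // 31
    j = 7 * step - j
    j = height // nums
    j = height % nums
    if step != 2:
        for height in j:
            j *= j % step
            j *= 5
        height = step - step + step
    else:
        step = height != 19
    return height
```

step = height != 19

Transformed code:
def apply(j):
    j = j[j]
    if height >= 22 == step:
        step = height
    step = height % 11
    step = step + 11
    log(6)
    for j in step:
        height -= step // j
        if j > j:
            j = height * j
            j = j + 0
    step = j // 31
    j = 7 * step - j
    j = height // 11
    j = height % 11
    if step != 2:
        for height in j:
            j *= j % step
            j *= 5
        height = step - step + step
    else:
        step = height != 19
    return height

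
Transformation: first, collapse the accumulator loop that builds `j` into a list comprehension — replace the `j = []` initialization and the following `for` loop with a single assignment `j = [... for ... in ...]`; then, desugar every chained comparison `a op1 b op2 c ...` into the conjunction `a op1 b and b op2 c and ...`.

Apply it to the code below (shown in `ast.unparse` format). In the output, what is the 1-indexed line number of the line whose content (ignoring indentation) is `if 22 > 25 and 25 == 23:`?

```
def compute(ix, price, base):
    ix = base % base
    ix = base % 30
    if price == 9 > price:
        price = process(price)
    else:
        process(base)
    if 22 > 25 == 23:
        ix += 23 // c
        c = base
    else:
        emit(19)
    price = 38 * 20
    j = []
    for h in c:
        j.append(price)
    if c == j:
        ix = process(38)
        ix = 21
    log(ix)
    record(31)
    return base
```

Transformed code:
def compute(ix, price, base):
    ix = base % base
    ix = base % 30
    if price == 9 and 9 > price:
        price = process(price)
    else:
        process(base)
    if 22 > 25 and 25 == 23:
        ix += 23 // c
        c = base
    else:
        emit(19)
    price = 38 * 20
    j = [price for h in c]
    if c == j:
        ix = process(38)
        ix = 21
    log(ix)
    record(31)
    return base

8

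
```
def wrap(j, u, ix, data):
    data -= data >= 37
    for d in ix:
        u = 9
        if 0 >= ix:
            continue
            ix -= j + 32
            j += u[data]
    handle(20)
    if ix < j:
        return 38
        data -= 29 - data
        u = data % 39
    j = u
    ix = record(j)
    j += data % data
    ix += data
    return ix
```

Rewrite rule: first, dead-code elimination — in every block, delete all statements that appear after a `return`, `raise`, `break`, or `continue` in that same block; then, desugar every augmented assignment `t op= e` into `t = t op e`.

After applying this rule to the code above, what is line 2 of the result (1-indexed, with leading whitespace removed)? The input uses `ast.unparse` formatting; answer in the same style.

data = data - (data >= 37)

Transformed code:
def wrap(j, u, ix, data):
    data = data - (data >= 37)
    for d in ix:
        u = 9
        if 0 >= ix:
            continue
    handle(20)
    if ix < j:
        return 38
    j = u
    ix = record(j)
    j = j + data % data
    ix = ix + data
    return ix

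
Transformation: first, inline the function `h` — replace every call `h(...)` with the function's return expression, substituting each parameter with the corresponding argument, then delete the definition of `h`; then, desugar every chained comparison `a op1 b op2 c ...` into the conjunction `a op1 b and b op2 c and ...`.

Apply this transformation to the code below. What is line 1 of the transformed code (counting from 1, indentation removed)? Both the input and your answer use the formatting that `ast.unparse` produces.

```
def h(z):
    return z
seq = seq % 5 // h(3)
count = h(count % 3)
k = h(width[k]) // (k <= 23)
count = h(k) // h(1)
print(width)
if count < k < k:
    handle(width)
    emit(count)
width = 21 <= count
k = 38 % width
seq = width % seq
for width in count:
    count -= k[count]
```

seq = seq % 5 // 3

Transformed code:
seq = seq % 5 // 3
count = count % 3
k = width[k] // (k <= 23)
count = k // 1
print(width)
if count < k and k < k:
    handle(width)
    emit(count)
width = 21 <= count
k = 38 % width
seq = width % seq
for width in count:
    count -= k[count]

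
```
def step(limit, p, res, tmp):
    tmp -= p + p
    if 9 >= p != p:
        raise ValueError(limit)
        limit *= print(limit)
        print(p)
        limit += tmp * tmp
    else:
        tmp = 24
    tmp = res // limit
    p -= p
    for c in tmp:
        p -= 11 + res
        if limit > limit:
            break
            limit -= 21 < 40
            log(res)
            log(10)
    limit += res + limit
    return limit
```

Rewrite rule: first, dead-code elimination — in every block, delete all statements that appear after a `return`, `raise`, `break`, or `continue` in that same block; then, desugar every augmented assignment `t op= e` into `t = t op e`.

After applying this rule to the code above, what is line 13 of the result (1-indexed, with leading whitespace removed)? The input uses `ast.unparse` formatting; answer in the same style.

Transformed code:
def step(limit, p, res, tmp):
    tmp = tmp - (p + p)
    if 9 >= p != p:
        raise ValueError(limit)
    else:
        tmp = 24
    tmp = res // limit
    p = p - p
    for c in tmp:
        p = p - (11 + res)
        if limit > limit:
            break
    limit = limit + (res + limit)
    return limit

limit = limit + (res + limit)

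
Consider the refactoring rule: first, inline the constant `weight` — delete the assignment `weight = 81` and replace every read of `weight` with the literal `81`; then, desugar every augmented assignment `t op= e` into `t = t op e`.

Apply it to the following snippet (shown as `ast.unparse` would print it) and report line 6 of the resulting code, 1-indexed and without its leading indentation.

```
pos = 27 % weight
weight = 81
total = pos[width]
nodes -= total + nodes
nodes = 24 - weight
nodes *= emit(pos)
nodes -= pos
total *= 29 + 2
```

nodes = nodes - pos

Transformed code:
pos = 27 % 81
total = pos[width]
nodes = nodes - (total + nodes)
nodes = 24 - 81
nodes = nodes * emit(pos)
nodes = nodes - pos
total = total * (29 + 2)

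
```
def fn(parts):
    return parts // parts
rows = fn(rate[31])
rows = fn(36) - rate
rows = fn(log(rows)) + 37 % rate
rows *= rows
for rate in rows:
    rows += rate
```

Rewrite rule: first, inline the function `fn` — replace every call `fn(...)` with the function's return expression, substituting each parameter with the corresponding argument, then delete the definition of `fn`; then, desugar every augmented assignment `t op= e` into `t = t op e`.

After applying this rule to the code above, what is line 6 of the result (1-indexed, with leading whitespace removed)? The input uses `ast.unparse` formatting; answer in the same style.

rows = rows + rate

Transformed code:
rows = rate[31] // rate[31]
rows = 36 // 36 - rate
rows = log(rows) // log(rows) + 37 % rate
rows = rows * rows
for rate in rows:
    rows = rows + rate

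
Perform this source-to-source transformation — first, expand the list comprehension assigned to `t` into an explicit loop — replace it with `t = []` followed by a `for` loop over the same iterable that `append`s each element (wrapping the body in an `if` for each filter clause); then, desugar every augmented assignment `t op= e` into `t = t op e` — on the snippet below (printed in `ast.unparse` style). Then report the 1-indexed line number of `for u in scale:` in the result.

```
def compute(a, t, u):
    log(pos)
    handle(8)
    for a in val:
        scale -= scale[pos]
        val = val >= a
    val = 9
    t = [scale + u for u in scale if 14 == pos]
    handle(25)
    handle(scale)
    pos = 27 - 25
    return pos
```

9

Transformed code:
def compute(a, t, u):
    log(pos)
    handle(8)
    for a in val:
        scale = scale - scale[pos]
        val = val >= a
    val = 9
    t = []
    for u in scale:
        if 14 == pos:
            t.append(scale + u)
    handle(25)
    handle(scale)
    pos = 27 - 25
    return pos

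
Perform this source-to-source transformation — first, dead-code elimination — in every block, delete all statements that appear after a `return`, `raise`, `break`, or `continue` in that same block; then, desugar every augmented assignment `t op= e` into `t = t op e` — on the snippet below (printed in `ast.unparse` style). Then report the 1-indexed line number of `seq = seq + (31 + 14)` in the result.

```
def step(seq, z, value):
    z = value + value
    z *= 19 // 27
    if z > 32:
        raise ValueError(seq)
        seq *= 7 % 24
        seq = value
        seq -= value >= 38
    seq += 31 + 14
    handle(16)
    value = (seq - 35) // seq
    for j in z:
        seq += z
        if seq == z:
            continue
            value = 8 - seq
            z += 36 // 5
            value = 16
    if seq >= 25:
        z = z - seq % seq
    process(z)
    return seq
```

6

Transformed code:
def step(seq, z, value):
    z = value + value
    z = z * (19 // 27)
    if z > 32:
        raise ValueError(seq)
    seq = seq + (31 + 14)
    handle(16)
    value = (seq - 35) // seq
    for j in z:
        seq = seq + z
        if seq == z:
            continue
    if seq >= 25:
        z = z - seq % seq
    process(z)
    return seq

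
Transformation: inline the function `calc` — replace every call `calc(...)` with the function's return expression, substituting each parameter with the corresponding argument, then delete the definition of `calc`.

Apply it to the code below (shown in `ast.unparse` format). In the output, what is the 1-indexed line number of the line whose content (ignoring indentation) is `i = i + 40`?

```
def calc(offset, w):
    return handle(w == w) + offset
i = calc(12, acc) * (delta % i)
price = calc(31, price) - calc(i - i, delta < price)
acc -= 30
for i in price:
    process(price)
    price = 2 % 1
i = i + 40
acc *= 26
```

7

Transformed code:
i = (handle(acc == acc) + 12) * (delta % i)
price = handle(price == price) + 31 - (handle((delta < price) == (delta < price)) + (i - i))
acc -= 30
for i in price:
    process(price)
    price = 2 % 1
i = i + 40
acc *= 26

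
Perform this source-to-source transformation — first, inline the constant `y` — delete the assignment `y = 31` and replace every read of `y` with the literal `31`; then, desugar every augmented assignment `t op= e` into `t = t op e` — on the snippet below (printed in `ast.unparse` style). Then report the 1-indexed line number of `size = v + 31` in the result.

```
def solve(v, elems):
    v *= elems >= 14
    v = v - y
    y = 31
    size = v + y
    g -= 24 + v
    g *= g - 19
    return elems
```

4

Transformed code:
def solve(v, elems):
    v = v * (elems >= 14)
    v = v - 31
    size = v + 31
    g = g - (24 + v)
    g = g * (g - 19)
    return elems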